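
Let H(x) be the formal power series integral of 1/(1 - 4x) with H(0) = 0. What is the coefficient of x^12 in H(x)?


1/(1 - 4x) = sum_{k>=0} 4^k x^k. Integrating termwise with H(0) = 0:
H(x) = sum_{k>=0} 4^k x^(k+1) / (k+1) = sum_{m>=1} 4^(m-1) x^m / m.
For m = 12: 4^11/12 = 4194304/12 = 1048576/3.

1048576/3


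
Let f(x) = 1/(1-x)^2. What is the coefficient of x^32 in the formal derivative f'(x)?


Differentiate: d/dx [ 1/(1-x)^r ] = r / (1-x)^(r+1).
Here r = 2, so f'(x) = 2 / (1-x)^3.
The expansion of 1/(1-x)^(r+1) has coefficient of x^n equal to C(n+r, r).
So the coefficient of x^32 in f'(x) is
2 * C(34, 2) = 2 * 561 = 1122

1122


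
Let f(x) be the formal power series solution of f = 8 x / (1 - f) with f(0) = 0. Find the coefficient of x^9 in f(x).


Apply Lagrange inversion: f = 8 x * phi(f) with phi(t) = 1/(1 - t), so
[x^n] f = 8^n * (1/n) [t^(n-1)] phi(t)^n = 8^n * (1/n) [t^(n-1)] (1 - t)^(-n) = 8^n * (1/n) C(2n - 2, n - 1) = 8^n * C_{n-1}.
For n = 9: C_8 = C(16, 8) / 9 = 12870/9 = 1430.
With the 8^9 = 134217728 factor, the coefficient is 134217728 * 1430 = 191931351040.

191931351040


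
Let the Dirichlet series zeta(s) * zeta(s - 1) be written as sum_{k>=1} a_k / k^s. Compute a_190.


Convolution gives a_k = sum_{d | k} d * 1 = sum_{d | k} d = sigma(k), the sum of positive divisors of k.
For k = 190, the divisors are 1, 2, 5, 10, 19, 38, 95, 190, so
sigma(190) = 1 + 2 + 5 + 10 + 19 + 38 + 95 + 190 = 360.

360


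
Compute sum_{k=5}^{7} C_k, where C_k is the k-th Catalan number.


C_5 through C_7: 42, 132, 429
Sum = 42 + 132 + 429
= 603

603


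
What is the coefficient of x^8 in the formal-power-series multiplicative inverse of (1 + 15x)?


The inverse is 1/(1 + 15x). Apply the geometric identity 1/(1 - y) = sum_{k>=0} y^k with y = -15x:
1/(1 + 15x) = sum_{k>=0} (-15)^k x^k.
So the coefficient of x^8 is (-15)^8 = 2562890625.

2562890625


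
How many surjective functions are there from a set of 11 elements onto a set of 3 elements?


By inclusion-exclusion on which target elements are missed, the number of surjections from an n-set onto a k-set is
surj(n, k) = sum_{j=0}^{k} (-1)^j C(k, j) (k - j)^n.
Equivalently surj(n, k) = k! * S(n, k), where S(n, k) is the Stirling number of the second kind.
For n = 11, k = 3:
S(11, 3) = 28501, so
surj = 3! * 28501 = 6 * 28501 = 171006.

171006


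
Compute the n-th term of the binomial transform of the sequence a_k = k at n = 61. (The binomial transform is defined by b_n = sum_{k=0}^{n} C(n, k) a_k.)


With a_k = k, b_n = sum_{k=0}^{n} C(n, k) k. Using k * C(n, k) = n * C(n-1, k-1) gives b_n = n * sum_{k>=1} C(n-1, k-1) = n * 2^(n-1).
For n = 61: 61 * 2^60 = 61 * 1152921504606846976 = 70328211781017665536.

70328211781017665536


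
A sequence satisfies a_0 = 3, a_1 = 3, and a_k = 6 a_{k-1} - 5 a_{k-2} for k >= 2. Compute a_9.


The characteristic equation is t^2 - 6 t + 5 = 0, with roots r_1 = 5 and r_2 = 1 (so c_1 = r_1 + r_2, c_2 = -r_1 r_2 as required).
One can use the closed form a_n = A r_1^n + B r_2^n, but direct iteration is more reliable:
a_0 = 3, a_1 = 3, a_2 = 3, a_3 = 3, a_4 = 3, a_5 = 3, a_6 = 3, a_7 = 3, a_8 = 3, a_9 = 3.
So a_9 = 3.

3


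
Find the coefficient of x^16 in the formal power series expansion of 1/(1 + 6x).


Write 1/(1 + c x) = 1/(1 - (-c) x) and apply the geometric-series identity
1/(1 - y) = sum_{k>=0} y^k to get 1/(1 + c x) = sum_{k>=0} (-c)^k x^k.
So the coefficient of x^k is (-c)^k = (-1)^k * c^k.
Here c = 6 and k = 16:
(-6)^16 = 1 * 2821109907456 = 2821109907456

2821109907456


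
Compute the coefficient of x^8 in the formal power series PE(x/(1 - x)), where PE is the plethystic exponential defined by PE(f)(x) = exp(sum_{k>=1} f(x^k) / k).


For f(x) = x/(1 - x) we have
sum_{k>=1} f(x^k) / k = sum_{k>=1} (1/k) * x^k / (1 - x^k) = sum_{k, m >= 1} x^(k m) / k,
which after exponentiating simplifies to
PE(x/(1 - x)) = prod_{k>=1} 1 / (1 - x^k).
This is the generating function for the partition function p(n), so the coefficient of x^8 is p(8).
Computing p(8) by dynamic programming over parts 1, 2, ..., 8: p(8) = 22.

22


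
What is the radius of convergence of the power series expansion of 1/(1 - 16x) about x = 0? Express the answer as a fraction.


Expanding 1/(1 - 16x) = sum_{k>=0} 16^k x^k, the series converges when |16x| < 1, i.e., |x| < 1/16.
So the radius of convergence is 1/16 = 1/16.

1/16


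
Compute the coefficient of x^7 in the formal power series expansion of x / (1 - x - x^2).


Let f(x) = sum_{k>=0} a_k x^k. Multiplying f(x) * (1 - x - x^2) = x and matching coefficients gives a_0 = 0, a_1 = 1, and a_k = a_{k-1} + a_{k-2} for k >= 2. These are the Fibonacci numbers F_k.
Iterating from F_0 = 0, F_1 = 1:
F_0=0, F_1=1, F_2=1, F_3=2, F_4=3, F_5=5, F_6=8, F_7=13
F_7 = 13.

13


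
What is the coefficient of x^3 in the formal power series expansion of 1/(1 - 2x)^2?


The general identity 1/(1 - c x)^r = sum_{k>=0} c^k C(k + r - 1, r - 1) x^k follows by substituting y = c x into 1/(1 - y)^r = sum_{k>=0} C(k + r - 1, r - 1) y^k.
For c = 2, r = 2, k = 3:
2^3 * C(4, 1) = 8 * 4 = 32.

32


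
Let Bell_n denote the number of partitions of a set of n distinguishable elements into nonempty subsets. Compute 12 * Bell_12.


Bell_12 can be computed from the Bell triangle or from Dobinski's identity Bell_n = (1/e) * sum_{k>=0} k^n / k!.
Computing Bell_12 = 4213597.
Then 12 * 4213597 = 50563164.

50563164


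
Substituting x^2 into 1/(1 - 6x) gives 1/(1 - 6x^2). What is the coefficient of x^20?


The coefficient of x^(2m) in 1/(1 - 6x^2) is 6^m.
With n = 20 = 2*10, the coefficient is 6^10 = 60466176.

60466176


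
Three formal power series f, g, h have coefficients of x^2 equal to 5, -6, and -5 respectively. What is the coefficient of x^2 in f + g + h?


Series addition is componentwise:
5 + -6 + -5
= -6

-6


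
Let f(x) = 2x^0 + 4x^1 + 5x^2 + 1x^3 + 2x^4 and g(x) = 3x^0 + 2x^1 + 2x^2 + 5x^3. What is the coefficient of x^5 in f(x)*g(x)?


Cauchy product at x^5:
5*5 + 1*2 + 2*2
= 31

31


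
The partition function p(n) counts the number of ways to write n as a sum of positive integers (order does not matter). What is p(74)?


Using the generating function prod_{k>=1} 1/(1-x^k), we compute p(74).
By dynamic programming over parts 1 through 74:
p(74) = 7089500

7089500


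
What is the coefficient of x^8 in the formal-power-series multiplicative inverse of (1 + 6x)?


The inverse is 1/(1 + 6x). Apply the geometric identity 1/(1 - y) = sum_{k>=0} y^k with y = -6x:
1/(1 + 6x) = sum_{k>=0} (-6)^k x^k.
So the coefficient of x^8 is (-6)^8 = 1679616.

1679616


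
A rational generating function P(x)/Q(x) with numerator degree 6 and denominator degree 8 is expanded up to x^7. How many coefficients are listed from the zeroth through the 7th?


Expanding up to x^7 gives the coefficients for x^0, x^1, ..., x^7.
That is 7 + 1 = 8 coefficients in total.

8


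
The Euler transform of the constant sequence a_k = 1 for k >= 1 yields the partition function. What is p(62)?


The Euler transform converts the sequence a_k = 1 into the number of integer partitions.
Using the recurrence or dynamic programming:
p(62) = 1300156

1300156


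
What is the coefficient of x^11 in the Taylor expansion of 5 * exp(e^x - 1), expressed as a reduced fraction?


exp(e^x - 1) = sum_{k>=0} Bell_k x^k / k!, where Bell_k is the k-th Bell number.
So the coefficient of x^11 is 5 * Bell_11 / 11!.
Computing: Bell_11 = 678570 and 11! = 39916800, giving
5 * 678570/39916800 = 22619/266112.

22619/266112


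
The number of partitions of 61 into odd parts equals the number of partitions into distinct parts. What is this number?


Computing partitions of 61 into odd parts (1, 3, 5, ...):
Using the generating function prod_{k>=0} 1/(1-x^(2k+1)),
the count is 12076

12076


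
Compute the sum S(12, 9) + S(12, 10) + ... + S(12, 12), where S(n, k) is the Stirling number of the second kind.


By definition, S(n, k) counts partitions of an n-set into exactly k nonempty blocks.
Computing row n = 12 for k = 9..12:
S(12, k): 22275, 1705, 66, 1
Sum = 24047.

24047


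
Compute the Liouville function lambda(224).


The Liouville function is lambda(k) = (-1)^Omega(k), where Omega(k) counts the prime factors of k with multiplicity.
Factoring: 224 = 2 * 2 * 2 * 2 * 2 * 7, so Omega(224) = 6.
lambda(224) = (-1)^6 = 1.

1


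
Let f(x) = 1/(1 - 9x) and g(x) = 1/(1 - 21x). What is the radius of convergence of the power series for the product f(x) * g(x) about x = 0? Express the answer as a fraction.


The radius of 1/(1 - 9x) is 1/9 (nearest singularity at x = 1/9), and the radius of 1/(1 - 21x) is 1/21.
The product f(x)*g(x) = 1/((1 - 9x)(1 - 21x)) has singularities at both 1/9 and 1/21, so its radius of convergence is the distance to the nearest one:
min(1/9, 1/21) = 1/21.

1/21


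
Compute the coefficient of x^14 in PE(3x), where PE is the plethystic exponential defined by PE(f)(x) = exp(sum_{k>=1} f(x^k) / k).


With f(x) = 3x, the exponent is sum_{k>=1} 3 x^k / k = 3 * (-ln(1 - x)). Exponentiating:
PE(3x) = exp(-3 ln(1 - x)) = 1/(1 - x)^3.
By the negative binomial expansion, [x^n] 1/(1 - x)^3 = C(n + 2, 2).
For n = 14: C(16, 2) = 120.

120


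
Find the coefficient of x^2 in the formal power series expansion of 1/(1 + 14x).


Write 1/(1 + c x) = 1/(1 - (-c) x) and apply the geometric-series identity
1/(1 - y) = sum_{k>=0} y^k to get 1/(1 + c x) = sum_{k>=0} (-c)^k x^k.
So the coefficient of x^k is (-c)^k = (-1)^k * c^k.
Here c = 14 and k = 2:
(-14)^2 = 1 * 196 = 196

196


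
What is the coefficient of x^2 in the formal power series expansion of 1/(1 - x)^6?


The expansion 1/(1 - x)^r = sum_{k>=0} C(k + r - 1, r - 1) x^k follows from the multiset / negative-binomial theorem (or from repeated differentiation of the geometric series).
For r = 6 and k = 2:
C(7, 5) = 5040 / (120 * 2) = 21.

21


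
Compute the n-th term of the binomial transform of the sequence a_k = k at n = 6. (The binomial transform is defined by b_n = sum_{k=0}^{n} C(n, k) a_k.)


With a_k = k, b_n = sum_{k=0}^{n} C(n, k) k. Using k * C(n, k) = n * C(n-1, k-1) gives b_n = n * sum_{k>=1} C(n-1, k-1) = n * 2^(n-1).
For n = 6: 6 * 2^5 = 6 * 32 = 192.

192


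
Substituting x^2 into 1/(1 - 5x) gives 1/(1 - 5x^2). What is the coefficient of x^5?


Since 1/(1 - 5x^2) only has even powers of x,
the coefficient of x^5 (odd) is 0.

0


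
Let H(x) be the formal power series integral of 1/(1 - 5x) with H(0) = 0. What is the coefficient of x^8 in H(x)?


1/(1 - 5x) = sum_{k>=0} 5^k x^k. Integrating termwise with H(0) = 0:
H(x) = sum_{k>=0} 5^k x^(k+1) / (k+1) = sum_{m>=1} 5^(m-1) x^m / m.
For m = 8: 5^7/8 = 78125/8 = 78125/8.

78125/8


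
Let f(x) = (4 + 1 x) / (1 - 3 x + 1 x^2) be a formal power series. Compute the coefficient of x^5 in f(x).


Write f(x) = sum_{k>=0} a_k x^k. Multiplying both sides by 1 - 3 x + 1 x^2 gives
(1 - 3 x + 1 x^2) sum_{k>=0} a_k x^k = 4 + 1 x.
Matching coefficients:
 x^0: a_0 = 4
 x^1: a_1 - 3 a_0 = 1  =>  a_1 = 3*4 + 1 = 13
 x^k (k >= 2): a_k = 3 a_{k-1} - 1 a_{k-2}.
Iterating: a_2 = 35, a_3 = 92, a_4 = 241, a_5 = 631.
So the coefficient of x^5 is 631.

631


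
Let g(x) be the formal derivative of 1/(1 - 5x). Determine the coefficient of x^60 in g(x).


Differentiate termwise: d/dx sum_{k>=0} 5^k x^k = sum_{k>=1} k 5^k x^(k-1) = sum_{j>=0} (j+1) 5^(j+1) x^j.
Equivalently, d/dx [1/(1 - 5x)] = 5/(1 - 5x)^2.
For j = 60: 61 * 5^61 = 61 * 4336808689942017736029811203479766845703125 = 264545330086463081897818483412265777587890625.

264545330086463081897818483412265777587890625


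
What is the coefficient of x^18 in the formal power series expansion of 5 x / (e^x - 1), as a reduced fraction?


The exponential generating function for Bernoulli numbers is
x / (e^x - 1) = sum_{k>=0} B_k x^k / k!.
So the coefficient of x^18 in 5 x / (e^x - 1) is 5 B_18 / 18!.
Computing: B_18 = 43867/798, 18! = 6402373705728000, giving
5 * 43867/798 / 6402373705728000 = 43867/1021818843434188800.

43867/1021818843434188800


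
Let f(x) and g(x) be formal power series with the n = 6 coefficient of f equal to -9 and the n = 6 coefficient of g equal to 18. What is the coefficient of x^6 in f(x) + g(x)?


Addition of formal power series is termwise.
The coefficient of x^6 in f + g = -9 + 18
= 9

9


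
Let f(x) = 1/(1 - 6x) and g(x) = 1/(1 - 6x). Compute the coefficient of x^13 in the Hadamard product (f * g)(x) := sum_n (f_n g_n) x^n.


f has coefficients f_k = 6^k and g has coefficients g_k = 6^k, so the Hadamard product has coefficient (f*g)_k = 6^k * 6^k = 36^k.
For k = 13: 36^13 = 170581728179578208256.

170581728179578208256


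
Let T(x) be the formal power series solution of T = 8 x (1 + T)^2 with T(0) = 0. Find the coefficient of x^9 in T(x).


Apply the Lagrange inversion formula: if T = 8 x * phi(T) with phi(t) = (1 + t)^2, then [x^n] T = 8^n * (1/n) [t^(n-1)] phi(t)^n = 8^n * (1/n) [t^(n-1)] (1 + t)^(2n) = 8^n * (1/n) C(2n, n-1).
Using the identity C(2n, n-1) = C(2n, n) * n / (n+1), the unscaled factor equals C(2n, n) / (n+1) = C_n, the n-th Catalan number.
For n = 9: C_9 = C(18, 9) / 10 = 48620/10 = 4862.
With the 8^9 = 134217728 factor, the coefficient is 134217728 * 4862 = 652566593536.

652566593536


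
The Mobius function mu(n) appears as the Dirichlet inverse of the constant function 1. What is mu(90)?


90 has a squared prime factor, so mu(90) = 0.
Factorization reveals a repeated prime.

0


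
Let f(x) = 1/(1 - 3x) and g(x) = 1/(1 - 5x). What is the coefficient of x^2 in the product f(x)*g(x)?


The coefficient of x^n in f*g is the Cauchy product: sum_{k=0}^{n} a^k * b^(n-k).
With a=3, b=5, n=2:
sum_{k=0}^{2} 3^k * 5^(2-k)
= 49

49


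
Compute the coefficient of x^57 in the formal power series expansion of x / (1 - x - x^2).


Let f(x) = sum_{k>=0} a_k x^k. Multiplying f(x) * (1 - x - x^2) = x and matching coefficients gives a_0 = 0, a_1 = 1, and a_k = a_{k-1} + a_{k-2} for k >= 2. These are the Fibonacci numbers F_k.
Iterating from F_0 = 0, F_1 = 1:
F_0=0, F_1=1, F_2=1, F_3=2, F_4=3, F_5=5, F_6=8, F_7=13, F_8=21, F_9=34, ...
F_57 = 365435296162.

365435296162


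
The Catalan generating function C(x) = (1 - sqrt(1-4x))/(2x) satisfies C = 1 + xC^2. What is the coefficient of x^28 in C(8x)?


Substituting x -> 8x scales the n-th coefficient by 8^n, so [x^28] C(8x) = 8^28 * C_28.
C_28 = C(2*28, 28)/(29) = 7648690600760440/29 = 263747951750360.
So 8^28 * 263747951750360 = 19342813113834066795298816 * 263747951750360 = 5101627339863738119353729513246435573760.

5101627339863738119353729513246435573760


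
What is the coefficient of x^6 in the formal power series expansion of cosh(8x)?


The Maclaurin series is cosh(t) = sum_{m>=0} t^(2m) / (2m)!, so substituting t = 8x, only even powers of x are nonzero, with coefficient of x^(2m) equal to 8^(2m) / (2m)!.
For x^6 the coefficient is 8^6/6! = 262144/720 = 16384/45.

16384/45


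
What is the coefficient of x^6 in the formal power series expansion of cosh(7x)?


The Maclaurin series is cosh(t) = sum_{m>=0} t^(2m) / (2m)!, so substituting t = 7x, only even powers of x are nonzero, with coefficient of x^(2m) equal to 7^(2m) / (2m)!.
For x^6 the coefficient is 7^6/6! = 117649/720 = 117649/720.

117649/720


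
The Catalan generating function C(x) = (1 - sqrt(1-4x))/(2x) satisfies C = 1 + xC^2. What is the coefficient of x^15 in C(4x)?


Substituting x -> 4x scales the n-th coefficient by 4^n, so [x^15] C(4x) = 4^15 * C_15.
C_15 = C(2*15, 15)/(16) = 155117520/16 = 9694845.
So 4^15 * 9694845 = 1073741824 * 9694845 = 10409760553697280.

10409760553697280


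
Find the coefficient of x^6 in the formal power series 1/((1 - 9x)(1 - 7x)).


By partial fractions or Cauchy convolution:
The coefficient equals sum_{k=0}^{6} 9^k * 7^(6-k).
= 1979713

1979713


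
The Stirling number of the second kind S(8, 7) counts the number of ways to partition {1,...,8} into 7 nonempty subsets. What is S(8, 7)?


Using the explicit formula S(n,k) = (1/k!) sum_{j=0}^{k} (-1)^(k-j) C(k,j) j^n:
S(8, 7) = 28
Equivalently, S(n,k) is n! times the coefficient of x^n in the EGF (e^x - 1)^k / k!.

28


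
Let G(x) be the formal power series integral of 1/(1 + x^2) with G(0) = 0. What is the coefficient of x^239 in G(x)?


1/(1 + x^2) = sum_{j>=0} (-1)^j x^(2j). Integrating termwise with G(0) = 0:
G(x) = sum_{j>=0} (-1)^j x^(2j+1) / (2j+1) = arctan(x).
Only odd powers are nonzero. For x^239 write 239 = 2*119 + 1, giving
(-1)^119 / 239 = -1/239 = -1/239.

-1/239


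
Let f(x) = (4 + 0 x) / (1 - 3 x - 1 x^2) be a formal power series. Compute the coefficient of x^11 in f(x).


Write f(x) = sum_{k>=0} a_k x^k. Multiplying both sides by 1 - 3 x - 1 x^2 gives
(1 - 3 x - 1 x^2) sum_{k>=0} a_k x^k = 4 + 0 x.
Matching coefficients:
 x^0: a_0 = 4
 x^1: a_1 - 3 a_0 = 0  =>  a_1 = 3*4 + 0 = 12
 x^k (k >= 2): a_k = 3 a_{k-1} + 1 a_{k-2}.
Iterating: a_2 = 40, a_3 = 132, a_4 = 436, a_5 = 1440, a_6 = 4756, a_7 = 15708, a_8 = 51880, a_9 = 171348, a_10 = 565924, a_11 = 1869120.
So the coefficient of x^11 is 1869120.

1869120


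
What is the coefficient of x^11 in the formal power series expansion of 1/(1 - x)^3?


The expansion 1/(1 - x)^r = sum_{k>=0} C(k + r - 1, r - 1) x^k follows from the multiset / negative-binomial theorem (or from repeated differentiation of the geometric series).
For r = 3 and k = 11:
C(13, 2) = 6227020800 / (2 * 39916800) = 78.

78


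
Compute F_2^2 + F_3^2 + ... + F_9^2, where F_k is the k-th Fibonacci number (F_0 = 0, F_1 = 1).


There is a standard identity sum_{k=0}^{N} F_k^2 = F_N * F_{N+1} (proved inductively from the telescoping relation F_k^2 = F_k F_{k+1} - F_{k-1} F_k). Then
sum_{k=2}^{9} F_k^2 = F_9 F_10 - F_1 F_2.
Computing: F_9 = 34, F_10 = 55, F_1 = 1, F_2 = 1.
Sum = 34 * 55 - 1 * 1 = 1869.

1869


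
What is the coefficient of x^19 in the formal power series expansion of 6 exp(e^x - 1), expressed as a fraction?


exp(e^x - 1) is the exponential generating function for the Bell numbers Bell_k: exp(e^x - 1) = sum_{k>=0} Bell_k x^k / k!.
So the coefficient of x^19 in 6 exp(e^x - 1) is 6 Bell_19 / 19!.
Computing: Bell_19 = 5832742205057 and 19! = 121645100408832000, giving
6 * 5832742205057/121645100408832000 = 5832742205057/20274183401472000.

5832742205057/20274183401472000


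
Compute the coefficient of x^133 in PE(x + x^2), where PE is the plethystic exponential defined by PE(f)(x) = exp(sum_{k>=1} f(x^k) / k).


With f(x) = x + x^2, the exponent is sum_{k>=1} (x^k + x^(2k)) / k = -ln(1 - x) - ln(1 - x^2). Exponentiating:
PE(x + x^2) = 1 / ((1 - x)(1 - x^2)).
This is the generating function for partitions of n into parts of size 1 or 2. The number of 2's can be any j in 0..66, and the rest are 1's, so
[x^133] = floor(133/2) + 1 = 67.

67


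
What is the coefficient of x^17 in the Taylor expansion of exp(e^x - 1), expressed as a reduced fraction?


exp(e^x - 1) = sum_{k>=0} Bell_k x^k / k!, where Bell_k is the k-th Bell number.
So the coefficient of x^17 is Bell_17 / 17!.
Computing: Bell_17 = 82864869804 and 17! = 355687428096000, giving
82864869804/355687428096000 = 255755771/1097800704000.

255755771/1097800704000


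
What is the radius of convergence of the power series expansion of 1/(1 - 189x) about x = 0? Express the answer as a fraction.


Expanding 1/(1 - 189x) = sum_{k>=0} 189^k x^k, the series converges when |189x| < 1, i.e., |x| < 1/189.
So the radius of convergence is 1/189 = 1/189.

1/189


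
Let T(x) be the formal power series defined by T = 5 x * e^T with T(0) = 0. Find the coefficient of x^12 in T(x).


Apply the Lagrange inversion formula: if T = 5 x * phi(T) with phi(t) = e^t, then
[x^n] T = 5^n * (1/n) [t^(n-1)] phi(t)^n = 5^n * (1/n) [t^(n-1)] e^(n t) = 5^n * (1/n) * n^(n-1) / (n-1)! = 5^n * n^(n-1) / n!.
When c = 1 this is the Cayley count of rooted labeled trees on n vertices, divided by n!.
For n = 12: 5^12 * 12^11 / 12! = 244140625 * 743008370688/479001600 = 29160000000000/77.

29160000000000/77


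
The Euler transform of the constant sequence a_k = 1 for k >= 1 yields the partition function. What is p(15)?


The Euler transform converts the sequence a_k = 1 into the number of integer partitions.
Using the recurrence or dynamic programming:
p(15) = 176

176


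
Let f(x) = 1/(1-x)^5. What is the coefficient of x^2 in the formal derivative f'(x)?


Differentiate: d/dx [ 1/(1-x)^r ] = r / (1-x)^(r+1).
Here r = 5, so f'(x) = 5 / (1-x)^6.
The expansion of 1/(1-x)^(r+1) has coefficient of x^n equal to C(n+r, r).
So the coefficient of x^2 in f'(x) is
5 * C(7, 5) = 5 * 21 = 105

105


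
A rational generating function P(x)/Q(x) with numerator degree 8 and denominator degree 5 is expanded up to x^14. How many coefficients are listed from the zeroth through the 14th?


Expanding up to x^14 gives the coefficients for x^0, x^1, ..., x^14.
That is 14 + 1 = 15 coefficients in total.

15


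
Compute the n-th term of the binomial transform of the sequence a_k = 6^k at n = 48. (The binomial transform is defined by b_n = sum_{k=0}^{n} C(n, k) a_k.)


With a_k = 6^k, b_n = sum_{k=0}^{n} C(n, k) 6^k = (1 + 6)^n by the binomial theorem.
For n = 48: (1 + 6)^48 = 7^48 = 36703368217294125441230211032033660188801.

36703368217294125441230211032033660188801


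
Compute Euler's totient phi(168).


phi(n) counts integers in [1, n] coprime to n. Using the multiplicative formula phi(n) = n * prod_{p | n} (1 - 1/p):
168 = 2^3 * 3 * 7, so
phi(168) = 168 * (1 - 1/2) * (1 - 1/3) * (1 - 1/7) = 48.

48


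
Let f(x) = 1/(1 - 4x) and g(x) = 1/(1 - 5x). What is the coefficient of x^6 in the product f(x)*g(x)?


The coefficient of x^n in f*g is the Cauchy product: sum_{k=0}^{n} a^k * b^(n-k).
With a=4, b=5, n=6:
sum_{k=0}^{6} 4^k * 5^(6-k)
= 61741

61741


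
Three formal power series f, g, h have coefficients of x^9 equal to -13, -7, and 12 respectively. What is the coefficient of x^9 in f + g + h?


Series addition is componentwise:
-13 + -7 + 12
= -8

-8


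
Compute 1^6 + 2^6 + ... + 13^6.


This power sum has a closed form given by Faulhaber's formula
sum_{k=1}^{m} k^p = (1 / (p + 1)) * sum_{j=0}^{p} C(p + 1, j) B_j m^(p + 1 - j),
but for small m direct computation is fastest:
1 + 64 + 729 + 4096 + 15625 + 46656 + 117649 + 262144 + 531441 + 1000000 + 1771561 + 2985984 + 4826809 = 11562759.

11562759


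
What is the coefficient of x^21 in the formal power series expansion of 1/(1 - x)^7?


The negative binomial / multiset identity is
1/(1 - x)^r = sum_{k>=0} C(k + r - 1, r - 1) x^k.
Here r = 7 and k = 21, so the coefficient is
C(21 + 6, 6) = C(27, 6)
= 296010

296010


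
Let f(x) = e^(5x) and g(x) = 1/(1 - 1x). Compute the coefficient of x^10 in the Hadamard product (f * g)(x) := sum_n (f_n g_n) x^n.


Expanding: f_k = 5^k/k! (from e^(5x)) and g_k = 1^k (from 1/(1 - 1x)). So the Hadamard coefficient (f * g)_k = 5^k 1^k / k! = (5)^k / k!.
For k = 10: 5^10/10! = 9765625/3628800 = 390625/145152.

390625/145152


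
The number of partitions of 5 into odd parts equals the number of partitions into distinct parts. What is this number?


Computing partitions of 5 into odd parts (1, 3, 5, ...):
Using the generating function prod_{k>=0} 1/(1-x^(2k+1)),
the count is 3

3


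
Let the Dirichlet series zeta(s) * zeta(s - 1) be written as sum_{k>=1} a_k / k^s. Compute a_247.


Convolution gives a_k = sum_{d | k} d * 1 = sum_{d | k} d = sigma(k), the sum of positive divisors of k.
For k = 247, the divisors are 1, 13, 19, 247, so
sigma(247) = 1 + 13 + 19 + 247 = 280.

280


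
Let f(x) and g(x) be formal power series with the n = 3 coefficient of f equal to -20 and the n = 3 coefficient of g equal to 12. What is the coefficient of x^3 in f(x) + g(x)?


Addition of formal power series is termwise.
The coefficient of x^3 in f + g = -20 + 12
= -8

-8


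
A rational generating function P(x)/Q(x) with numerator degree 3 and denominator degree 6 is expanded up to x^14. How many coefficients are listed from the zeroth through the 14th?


Expanding up to x^14 gives the coefficients for x^0, x^1, ..., x^14.
That is 14 + 1 = 15 coefficients in total.

15


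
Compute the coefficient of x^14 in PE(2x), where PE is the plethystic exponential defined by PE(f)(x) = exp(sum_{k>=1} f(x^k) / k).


With f(x) = 2x, the exponent is sum_{k>=1} 2 x^k / k = 2 * (-ln(1 - x)). Exponentiating:
PE(2x) = exp(-2 ln(1 - x)) = 1/(1 - x)^2.
By the negative binomial expansion, [x^n] 1/(1 - x)^2 = C(n + 1, 1).
For n = 14: C(15, 1) = 15.

15


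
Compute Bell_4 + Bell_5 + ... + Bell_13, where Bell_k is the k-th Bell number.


Recall Bell_k counts set partitions of a k-set (with Bell_0 = 1 by convention).
Bell_4 through Bell_13: 15, 52, 203, 877, 4140, 21147, 115975, 678570, 4213597, 27644437
Sum = 15 + 52 + 203 + 877 + 4140 + 21147 + 115975 + 678570 + 4213597 + 27644437 = 32679013.

32679013


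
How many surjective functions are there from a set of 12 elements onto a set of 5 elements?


By inclusion-exclusion on which target elements are missed, the number of surjections from an n-set onto a k-set is
surj(n, k) = sum_{j=0}^{k} (-1)^j C(k, j) (k - j)^n.
Equivalently surj(n, k) = k! * S(n, k), where S(n, k) is the Stirling number of the second kind.
For n = 12, k = 5:
S(12, 5) = 1379400, so
surj = 5! * 1379400 = 120 * 1379400 = 165528000.

165528000


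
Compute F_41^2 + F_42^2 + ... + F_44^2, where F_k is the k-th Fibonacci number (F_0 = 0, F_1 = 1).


There is a standard identity sum_{k=0}^{N} F_k^2 = F_N * F_{N+1} (proved inductively from the telescoping relation F_k^2 = F_k F_{k+1} - F_{k-1} F_k). Then
sum_{k=41}^{44} F_k^2 = F_44 F_45 - F_40 F_41.
Computing: F_44 = 701408733, F_45 = 1134903170, F_40 = 102334155, F_41 = 165580141.
Sum = 701408733 * 1134903170 - 102334155 * 165580141 = 779086490733367755.

779086490733367755


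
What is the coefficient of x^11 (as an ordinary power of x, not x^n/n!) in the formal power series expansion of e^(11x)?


The exponential series is e^y = sum_{k>=0} y^k / k!. Substituting y = 11x gives
e^(11x) = sum_{k>=0} 11^k x^k / k!.
So the coefficient of x^n is a^n/n! with a = 11, n = 11:
11^11 / 11! = 285311670611/39916800 = 25937424601/3628800

25937424601/3628800


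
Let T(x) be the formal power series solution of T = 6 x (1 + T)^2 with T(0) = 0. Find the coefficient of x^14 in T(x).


Apply the Lagrange inversion formula: if T = 6 x * phi(T) with phi(t) = (1 + t)^2, then [x^n] T = 6^n * (1/n) [t^(n-1)] phi(t)^n = 6^n * (1/n) [t^(n-1)] (1 + t)^(2n) = 6^n * (1/n) C(2n, n-1).
Using the identity C(2n, n-1) = C(2n, n) * n / (n+1), the unscaled factor equals C(2n, n) / (n+1) = C_n, the n-th Catalan number.
For n = 14: C_14 = C(28, 14) / 15 = 40116600/15 = 2674440.
With the 6^14 = 78364164096 factor, the coefficient is 78364164096 * 2674440 = 209580255024906240.

209580255024906240


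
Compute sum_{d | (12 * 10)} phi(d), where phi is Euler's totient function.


First, 12 * 10 = 120. One classical identity is sum_{d | n} phi(d) = n (each k in [1, n] has a unique gcd with n, and among the k's with gcd(k, n) = n/d there are phi(d) of them). So the sum equals 120. We also verify directly:
Divisors of 120: 1, 2, 3, 4, 5, 6, 8, 10, 12, 15, 20, 24, 30, 40, 60, 120.
phi values: 1, 1, 2, 2, 4, 2, 4, 4, 4, 8, 8, 8, 8, 16, 16, 32.
Sum = 120.

120


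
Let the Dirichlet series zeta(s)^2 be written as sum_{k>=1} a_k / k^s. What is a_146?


The Dirichlet convolution of the constant function 1 with itself gives (1 * 1)(k) = sum_{d | k} 1 = d(k), the number of positive divisors of k.
Since zeta(s) = sum_{k>=1} 1/k^s, we have zeta(s)^2 = sum_{k>=1} d(k)/k^s, so a_k = d(k).
For k = 146: the divisors are 1, 2, 73, 146.
Count = 4.

4


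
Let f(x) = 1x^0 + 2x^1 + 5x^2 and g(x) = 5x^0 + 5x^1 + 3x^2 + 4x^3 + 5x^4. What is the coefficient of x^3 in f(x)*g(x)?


Cauchy product at x^3:
1*4 + 2*3 + 5*5
= 35

35


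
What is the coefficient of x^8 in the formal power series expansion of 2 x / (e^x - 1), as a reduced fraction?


The exponential generating function for Bernoulli numbers is
x / (e^x - 1) = sum_{k>=0} B_k x^k / k!.
So the coefficient of x^8 in 2 x / (e^x - 1) is 2 B_8 / 8!.
Computing: B_8 = -1/30, 8! = 40320, giving
2 * -1/30 / 40320 = -1/604800.

-1/604800


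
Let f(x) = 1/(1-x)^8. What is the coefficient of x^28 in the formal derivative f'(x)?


Differentiate: d/dx [ 1/(1-x)^r ] = r / (1-x)^(r+1).
Here r = 8, so f'(x) = 8 / (1-x)^9.
The expansion of 1/(1-x)^(r+1) has coefficient of x^n equal to C(n+r, r).
So the coefficient of x^28 in f'(x) is
8 * C(36, 8) = 8 * 30260340 = 242082720

242082720


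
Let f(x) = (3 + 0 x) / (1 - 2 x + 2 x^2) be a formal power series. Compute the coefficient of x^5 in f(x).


Write f(x) = sum_{k>=0} a_k x^k. Multiplying both sides by 1 - 2 x + 2 x^2 gives
(1 - 2 x + 2 x^2) sum_{k>=0} a_k x^k = 3 + 0 x.
Matching coefficients:
 x^0: a_0 = 3
 x^1: a_1 - 2 a_0 = 0  =>  a_1 = 2*3 + 0 = 6
 x^k (k >= 2): a_k = 2 a_{k-1} - 2 a_{k-2}.
Iterating: a_2 = 6, a_3 = 0, a_4 = -12, a_5 = -24.
So the coefficient of x^5 is -24.

-24


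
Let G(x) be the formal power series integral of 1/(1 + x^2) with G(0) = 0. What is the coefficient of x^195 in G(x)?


1/(1 + x^2) = sum_{j>=0} (-1)^j x^(2j). Integrating termwise with G(0) = 0:
G(x) = sum_{j>=0} (-1)^j x^(2j+1) / (2j+1) = arctan(x).
Only odd powers are nonzero. For x^195 write 195 = 2*97 + 1, giving
(-1)^97 / 195 = -1/195 = -1/195.

-1/195


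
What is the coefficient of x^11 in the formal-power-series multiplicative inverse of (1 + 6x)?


The inverse is 1/(1 + 6x). Apply the geometric identity 1/(1 - y) = sum_{k>=0} y^k with y = -6x:
1/(1 + 6x) = sum_{k>=0} (-6)^k x^k.
So the coefficient of x^11 is (-6)^11 = -362797056.

-362797056


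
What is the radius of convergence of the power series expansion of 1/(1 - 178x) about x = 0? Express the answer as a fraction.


Expanding 1/(1 - 178x) = sum_{k>=0} 178^k x^k, the series converges when |178x| < 1, i.e., |x| < 1/178.
So the radius of convergence is 1/178 = 1/178.

1/178


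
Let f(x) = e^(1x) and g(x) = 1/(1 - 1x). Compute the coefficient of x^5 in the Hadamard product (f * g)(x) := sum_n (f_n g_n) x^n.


Expanding: f_k = 1^k/k! (from e^(1x)) and g_k = 1^k (from 1/(1 - 1x)). So the Hadamard coefficient (f * g)_k = 1^k 1^k / k! = (1)^k / k!.
For k = 5: 1^5/5! = 1/120 = 1/120.

1/120


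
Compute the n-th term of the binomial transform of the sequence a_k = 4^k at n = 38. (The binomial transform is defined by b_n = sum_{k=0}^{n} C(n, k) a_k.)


With a_k = 4^k, b_n = sum_{k=0}^{n} C(n, k) 4^k = (1 + 4)^n by the binomial theorem.
For n = 38: (1 + 4)^38 = 5^38 = 363797880709171295166015625.

363797880709171295166015625


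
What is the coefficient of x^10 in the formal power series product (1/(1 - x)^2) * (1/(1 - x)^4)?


Combine the factors: (1/(1 - x)^2) * (1/(1 - x)^4) = 1/(1 - x)^6.
Then use 1/(1 - x)^r = sum_{k>=0} C(k + r - 1, r - 1) x^k with r = 6 and k = 10:
C(15, 5) = 3003.

3003


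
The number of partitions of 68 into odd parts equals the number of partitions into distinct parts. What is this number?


Computing partitions of 68 into odd parts (1, 3, 5, ...):
Using the generating function prod_{k>=0} 1/(1-x^(2k+1)),
the count is 24576

24576


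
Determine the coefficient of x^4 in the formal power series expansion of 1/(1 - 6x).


The geometric series identity gives 1/(1 - c x) = sum_{k>=0} c^k x^k, so the coefficient of x^k is c^k.
Here c = 6 and k = 4.
Computing: 6^4 = 1296

1296


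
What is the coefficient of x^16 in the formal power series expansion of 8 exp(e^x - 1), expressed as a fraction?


exp(e^x - 1) is the exponential generating function for the Bell numbers Bell_k: exp(e^x - 1) = sum_{k>=0} Bell_k x^k / k!.
So the coefficient of x^16 in 8 exp(e^x - 1) is 8 Bell_16 / 16!.
Computing: Bell_16 = 10480142147 and 16! = 20922789888000, giving
8 * 10480142147/20922789888000 = 10480142147/2615348736000.

10480142147/2615348736000


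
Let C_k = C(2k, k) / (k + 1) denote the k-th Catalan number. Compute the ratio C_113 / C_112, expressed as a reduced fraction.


Using C_k = (2k)! / (k! (k+1)!), the ratio C_{k+1}/C_k simplifies to
C_{k+1}/C_k = [(2k+2)! / ((k+1)! (k+2)!)] * [k! (k+1)! / (2k)!]
 = (2k+2)(2k+1) / ((k+1)(k+2)) = 2(2k+1) / (k+2).
For k = 112: 2(2*112 + 1) / (112 + 2) = 450/114 = 75/19.

75/19


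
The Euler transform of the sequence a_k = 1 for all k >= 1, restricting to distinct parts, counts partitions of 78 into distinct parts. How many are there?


Partitions of 78 into distinct parts can be computed via generating function.
Product (1+x)(1+x^2)(1+x^3)...
The coefficient of x^78 = 64234

64234


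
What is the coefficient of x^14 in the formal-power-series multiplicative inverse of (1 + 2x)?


The inverse is 1/(1 + 2x). Apply the geometric identity 1/(1 - y) = sum_{k>=0} y^k with y = -2x:
1/(1 + 2x) = sum_{k>=0} (-2)^k x^k.
So the coefficient of x^14 is (-2)^14 = 16384.

16384


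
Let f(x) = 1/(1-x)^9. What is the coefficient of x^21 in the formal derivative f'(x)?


Differentiate: d/dx [ 1/(1-x)^r ] = r / (1-x)^(r+1).
Here r = 9, so f'(x) = 9 / (1-x)^10.
The expansion of 1/(1-x)^(r+1) has coefficient of x^n equal to C(n+r, r).
So the coefficient of x^21 in f'(x) is
9 * C(30, 9) = 9 * 14307150 = 128764350

128764350


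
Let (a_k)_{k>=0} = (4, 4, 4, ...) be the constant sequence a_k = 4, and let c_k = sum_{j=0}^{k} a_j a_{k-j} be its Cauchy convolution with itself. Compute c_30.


Since a_j = 4 for all j >= 0, the convolution sum becomes
c_k = sum_{j=0}^{k} 4 * 4 = 16 * (k + 1).
Equivalently, the generating function of (a_k) is 4/(1 - x) and its square is 16/(1 - x)^2 = sum_{k>=0} 16(k + 1) x^k.
For k = 30: 16 * 31 = 496.

496


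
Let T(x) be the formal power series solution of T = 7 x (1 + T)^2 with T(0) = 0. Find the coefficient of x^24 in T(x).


Apply the Lagrange inversion formula: if T = 7 x * phi(T) with phi(t) = (1 + t)^2, then [x^n] T = 7^n * (1/n) [t^(n-1)] phi(t)^n = 7^n * (1/n) [t^(n-1)] (1 + t)^(2n) = 7^n * (1/n) C(2n, n-1).
Using the identity C(2n, n-1) = C(2n, n) * n / (n+1), the unscaled factor equals C(2n, n) / (n+1) = C_n, the n-th Catalan number.
For n = 24: C_24 = C(48, 24) / 25 = 32247603683100/25 = 1289904147324.
With the 7^24 = 191581231380566414401 factor, the coefficient is 191581231380566414401 * 1289904147324 = 247121424907231472112073939212924.

247121424907231472112073939212924


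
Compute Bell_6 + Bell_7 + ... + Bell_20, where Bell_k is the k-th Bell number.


Recall Bell_k counts set partitions of a k-set (with Bell_0 = 1 by convention).
Bell_6 through Bell_20: 203, 877, 4140, 21147, 115975, 678570, 4213597, 27644437, 190899322, 1382958545, 10480142147, 82864869804, 682076806159, 5832742205057, 51724158235372
Sum = 203 + 877 + 4140 + 21147 + 115975 + 678570 + 4213597 + 27644437 + 190899322 + 1382958545 + 10480142147 + 82864869804 + 682076806159 + 5832742205057 + 51724158235372 = 58333928795352.

58333928795352


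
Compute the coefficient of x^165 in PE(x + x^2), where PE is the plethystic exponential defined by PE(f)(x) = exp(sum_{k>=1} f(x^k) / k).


With f(x) = x + x^2, the exponent is sum_{k>=1} (x^k + x^(2k)) / k = -ln(1 - x) - ln(1 - x^2). Exponentiating:
PE(x + x^2) = 1 / ((1 - x)(1 - x^2)).
This is the generating function for partitions of n into parts of size 1 or 2. The number of 2's can be any j in 0..82, and the rest are 1's, so
[x^165] = floor(165/2) + 1 = 83.

83


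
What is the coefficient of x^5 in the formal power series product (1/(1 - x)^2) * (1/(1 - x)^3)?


Combine the factors: (1/(1 - x)^2) * (1/(1 - x)^3) = 1/(1 - x)^5.
Then use 1/(1 - x)^r = sum_{k>=0} C(k + r - 1, r - 1) x^k with r = 5 and k = 5:
C(9, 4) = 126.

126


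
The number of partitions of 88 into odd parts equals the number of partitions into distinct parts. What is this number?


Computing partitions of 88 into odd parts (1, 3, 5, ...):
Using the generating function prod_{k>=0} 1/(1-x^(2k+1)),
the count is 159046

159046


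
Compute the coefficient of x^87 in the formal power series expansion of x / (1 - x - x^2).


Let f(x) = sum_{k>=0} a_k x^k. Multiplying f(x) * (1 - x - x^2) = x and matching coefficients gives a_0 = 0, a_1 = 1, and a_k = a_{k-1} + a_{k-2} for k >= 2. These are the Fibonacci numbers F_k.
Iterating from F_0 = 0, F_1 = 1:
F_0=0, F_1=1, F_2=1, F_3=2, F_4=3, F_5=5, F_6=8, F_7=13, F_8=21, F_9=34, ...
F_87 = 679891637638612258.

679891637638612258


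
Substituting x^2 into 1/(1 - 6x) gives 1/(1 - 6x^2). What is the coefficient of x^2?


The coefficient of x^(2m) in 1/(1 - 6x^2) is 6^m.
With n = 2 = 2*1, the coefficient is 6^1 = 6.

6


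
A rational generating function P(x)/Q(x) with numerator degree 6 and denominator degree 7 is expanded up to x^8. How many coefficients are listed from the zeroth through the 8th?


Expanding up to x^8 gives the coefficients for x^0, x^1, ..., x^8.
That is 8 + 1 = 9 coefficients in total.

9


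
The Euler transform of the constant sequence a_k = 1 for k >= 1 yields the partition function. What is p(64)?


The Euler transform converts the sequence a_k = 1 into the number of integer partitions.
Using the recurrence or dynamic programming:
p(64) = 1741630

1741630


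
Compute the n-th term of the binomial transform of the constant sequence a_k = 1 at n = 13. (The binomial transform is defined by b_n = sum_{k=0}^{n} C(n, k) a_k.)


With a_k = 1 for all k, b_n = sum_{k=0}^{n} C(n, k) = 2^n by the binomial theorem.
For n = 13: 2^13 = 8192.

8192


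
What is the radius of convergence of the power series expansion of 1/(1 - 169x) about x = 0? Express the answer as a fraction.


Expanding 1/(1 - 169x) = sum_{k>=0} 169^k x^k, the series converges when |169x| < 1, i.e., |x| < 1/169.
So the radius of convergence is 1/169 = 1/169.

1/169


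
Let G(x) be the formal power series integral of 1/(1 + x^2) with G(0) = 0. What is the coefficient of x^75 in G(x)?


1/(1 + x^2) = sum_{j>=0} (-1)^j x^(2j). Integrating termwise with G(0) = 0:
G(x) = sum_{j>=0} (-1)^j x^(2j+1) / (2j+1) = arctan(x).
Only odd powers are nonzero. For x^75 write 75 = 2*37 + 1, giving
(-1)^37 / 75 = -1/75 = -1/75.

-1/75


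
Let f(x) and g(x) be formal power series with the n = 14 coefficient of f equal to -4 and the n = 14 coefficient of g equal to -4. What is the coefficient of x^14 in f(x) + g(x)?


Addition of formal power series is termwise.
The coefficient of x^14 in f + g = -4 + -4
= -8

-8


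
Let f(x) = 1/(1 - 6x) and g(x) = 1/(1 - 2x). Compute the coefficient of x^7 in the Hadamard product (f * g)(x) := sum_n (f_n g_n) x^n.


f has coefficients f_k = 6^k and g has coefficients g_k = 2^k, so the Hadamard product has coefficient (f*g)_k = 6^k * 2^k = 12^k.
For k = 7: 12^7 = 35831808.

35831808


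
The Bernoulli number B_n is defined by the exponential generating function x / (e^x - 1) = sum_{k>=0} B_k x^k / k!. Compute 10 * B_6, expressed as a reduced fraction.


Bernoulli numbers can also be computed recursively via B_0 = 1 and sum_{j=0}^{m} C(m+1, j) B_j = 0 for m >= 1. Odd-index Bernoulli numbers vanish for k >= 3.
Computing B_6 = 1/42, so 10 * B_6 = 10 * 1/42 = 5/21.

5/21


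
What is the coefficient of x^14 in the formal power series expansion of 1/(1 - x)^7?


The negative binomial / multiset identity is
1/(1 - x)^r = sum_{k>=0} C(k + r - 1, r - 1) x^k.
Here r = 7 and k = 14, so the coefficient is
C(14 + 6, 6) = C(20, 6)
= 38760

38760


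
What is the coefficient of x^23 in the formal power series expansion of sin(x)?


The Maclaurin series is sin(t) = sum_{k>=0} (-1)^k t^(2k+1) / (2k+1)!, so substituting t = x, only odd powers of x are nonzero, with coefficient of x^(2k+1) equal to (-1)^k / (2k+1)!.
Write 23 = 2*11 + 1, giving the coefficient (-1)^11 / 23! = -1/25852016738884976640000 = -1/25852016738884976640000.

-1/25852016738884976640000
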